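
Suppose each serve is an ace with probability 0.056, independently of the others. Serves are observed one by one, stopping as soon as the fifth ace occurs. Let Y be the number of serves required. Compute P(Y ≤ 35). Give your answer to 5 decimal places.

0.04404

Finishing within 35 serves ⇔ at least 5 successes in the first 35. With X ~ Binomial(35, 0.056), P(Y ≤ 35) = 1 − P(X ≤ 4).
  k=0: C(35,0)·0.056^0·0.944^35 = 0.1330515
  k=1: C(35,1)·0.056^1·0.944^34 = 0.2762510
  k=2: C(35,2)·0.056^2·0.944^33 = 0.2785921
  k=3: C(35,3)·0.056^3·0.944^32 = 0.1817932
  k=4: C(35,4)·0.056^4·0.944^31 = 0.0862747
1 − 0.9559625 = 0.0440375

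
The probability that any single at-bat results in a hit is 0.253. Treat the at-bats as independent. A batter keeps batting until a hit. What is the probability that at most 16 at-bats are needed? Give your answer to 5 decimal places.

0.99060

Y = number of at-bats to the first success; geometric, p = 0.253.
P(Y ≤ 16) = 1 − (1−p)^16 = 1 − 0.0094000 = 0.9906000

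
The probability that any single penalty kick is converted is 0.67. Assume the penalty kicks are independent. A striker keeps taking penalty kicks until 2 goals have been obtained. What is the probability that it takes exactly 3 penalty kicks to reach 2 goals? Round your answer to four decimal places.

Y = trial on which the second success occurs; negative binomial, r=2, p=0.67.
P(Y=3) = C(2,1) · p^2 · (1−p)^1
= 2 · 0.4489 · 0.33 = 0.296274

0.2963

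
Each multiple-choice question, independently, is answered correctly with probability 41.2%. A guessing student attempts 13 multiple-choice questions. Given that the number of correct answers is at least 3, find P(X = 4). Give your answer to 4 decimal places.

0.1819

X ~ Binomial(13, 0.412). Want P(X=4 | X≥3) = P(X=4) / P(X≥3).
P(X=4) = C(13,4)·0.412^4·0.588^9 = 0.173098
P(X≥3) = 1 − 0.001004 − 0.009149 − 0.038463 = 0.951384
Ratio = 0.173098 / 0.951384 = 0.181943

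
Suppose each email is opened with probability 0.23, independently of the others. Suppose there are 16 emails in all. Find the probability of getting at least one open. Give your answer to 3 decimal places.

P(at least one) = 1 − P(none) = 1 − (1 − 0.23)^16
= 1 − 0.01527 = 0.98473

0.985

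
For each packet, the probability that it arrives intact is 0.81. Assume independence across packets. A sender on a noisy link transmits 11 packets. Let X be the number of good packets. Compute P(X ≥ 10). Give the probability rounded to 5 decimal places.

0.35257

X ~ Binomial(11, 0.81); P(X ≥ 10) = Σ C(11,k) p^k (1−p)^(11−k) over k:
  k=10: C(11,10)·0.81^10·0.19^1 = 0.2540952
  k=11: C(11,11)·0.81^11·0.19^0 = 0.0984771
Total = 0.3525723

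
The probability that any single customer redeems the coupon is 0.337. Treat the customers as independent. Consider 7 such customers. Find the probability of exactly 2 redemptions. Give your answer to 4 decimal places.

0.3055

X ~ Binomial(n=7, p=0.337).
P(X=2) = C(7,2) · p^2 · (1−p)^5
= 21 · 0.11357 · 0.12811 = 0.305525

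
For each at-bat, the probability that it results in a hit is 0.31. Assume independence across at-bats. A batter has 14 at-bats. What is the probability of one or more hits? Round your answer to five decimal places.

P(at least one) = 1 − P(none) = 1 − (1 − 0.31)^14
= 1 − 0.0055448 = 0.9944552

0.99446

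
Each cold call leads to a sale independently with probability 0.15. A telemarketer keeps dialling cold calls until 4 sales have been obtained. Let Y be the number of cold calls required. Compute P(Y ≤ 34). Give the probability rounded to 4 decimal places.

Finishing within 34 cold calls ⇔ at least 4 successes in the first 34. With X ~ Binomial(34, 0.15), P(Y ≤ 34) = 1 − P(X ≤ 3).
  k=0: C(34,0)·0.15^0·0.85^34 = 0.003983
  k=1: C(34,1)·0.15^1·0.85^33 = 0.023900
  k=2: C(34,2)·0.15^2·0.85^32 = 0.069591
  k=3: C(34,3)·0.15^3·0.85^31 = 0.130994
1 − 0.228468 = 0.771532

0.7715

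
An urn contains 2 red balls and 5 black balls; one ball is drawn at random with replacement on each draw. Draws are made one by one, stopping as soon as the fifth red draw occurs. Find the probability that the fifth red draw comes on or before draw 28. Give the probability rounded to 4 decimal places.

0.9347

Finishing within 28 draws ⇔ at least 5 successes in the first 28. With X ~ Binomial(28, 0.285714), P(Y ≤ 28) = 1 − P(X ≤ 4).
  k=0: C(28,0)·0.285714^0·0.714286^28 = 0.000081
  k=1: C(28,1)·0.285714^1·0.714286^27 = 0.000907
  k=2: C(28,2)·0.285714^2·0.714286^26 = 0.004898
  k=3: C(28,3)·0.285714^3·0.714286^25 = 0.016980
  k=4: C(28,4)·0.285714^4·0.714286^24 = 0.042450
1 − 0.065316 = 0.934684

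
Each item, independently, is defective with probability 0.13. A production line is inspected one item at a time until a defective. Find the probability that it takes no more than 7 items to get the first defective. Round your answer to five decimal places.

Y = number of items to the first success; geometric, p = 0.13.
P(Y ≤ 7) = 1 − (1−p)^7 = 1 − 0.3772548 = 0.6227452

0.62275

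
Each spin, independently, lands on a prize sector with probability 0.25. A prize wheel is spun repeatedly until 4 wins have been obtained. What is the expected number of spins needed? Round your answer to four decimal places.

16.0000

Y = total spins until the fourth success; negative binomial with r=4, p=0.25.
E[Y] = r / p = 4 / 0.25 = 16.000000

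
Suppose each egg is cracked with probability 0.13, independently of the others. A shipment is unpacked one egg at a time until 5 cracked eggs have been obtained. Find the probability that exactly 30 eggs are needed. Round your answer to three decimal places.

0.027

Y = trial on which the fifth success occurs; negative binomial, r=5, p=0.13.
P(Y=30) = C(29,4) · p^5 · (1−p)^25
= 23751 · 3.7129e-05 · 0.03076 = 0.02713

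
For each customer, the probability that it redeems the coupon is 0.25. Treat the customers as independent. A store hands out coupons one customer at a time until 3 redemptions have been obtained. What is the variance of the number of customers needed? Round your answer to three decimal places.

36.000

Y = total customers until the third success; negative binomial with r=3, p=0.25.
Var(Y) = r(1−p)/p² = 3·0.75 / 0.25² = 36.00000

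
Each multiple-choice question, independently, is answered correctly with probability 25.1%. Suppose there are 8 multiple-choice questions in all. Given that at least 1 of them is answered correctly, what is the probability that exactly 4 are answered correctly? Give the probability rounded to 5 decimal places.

0.09706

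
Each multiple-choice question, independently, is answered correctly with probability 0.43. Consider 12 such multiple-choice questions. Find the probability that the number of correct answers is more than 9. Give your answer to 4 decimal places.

0.0053

X ~ Binomial(12, 0.43); P(X ≥ 10) = Σ C(12,k) p^k (1−p)^(12−k) over k:
  k=10: C(12,10)·0.43^10·0.57^2 = 0.004634
  k=11: C(12,11)·0.43^11·0.57^1 = 0.000636
  k=12: C(12,12)·0.43^12·0.57^0 = 0.000040
Total = 0.005310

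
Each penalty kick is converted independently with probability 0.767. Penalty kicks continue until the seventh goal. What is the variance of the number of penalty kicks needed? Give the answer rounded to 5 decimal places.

2.77245

Y = total penalty kicks until the seventh success; negative binomial with r=7, p=0.767.
Var(Y) = r(1−p)/p² = 7·0.233 / 0.767² = 2.7724469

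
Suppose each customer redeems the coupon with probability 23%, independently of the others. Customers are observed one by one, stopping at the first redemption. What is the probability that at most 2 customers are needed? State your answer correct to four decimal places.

Y = number of customers to the first success; geometric, p = 0.23.
P(Y ≤ 2) = 1 − (1−p)^2 = 1 − 0.592900 = 0.407100

0.4071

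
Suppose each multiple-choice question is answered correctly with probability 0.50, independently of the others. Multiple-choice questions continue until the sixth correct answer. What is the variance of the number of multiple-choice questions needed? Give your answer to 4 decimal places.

12.0000

Y = total multiple-choice questions until the sixth success; negative binomial with r=6, p=0.50.
Var(Y) = r(1−p)/p² = 6·0.50 / 0.50² = 12.000000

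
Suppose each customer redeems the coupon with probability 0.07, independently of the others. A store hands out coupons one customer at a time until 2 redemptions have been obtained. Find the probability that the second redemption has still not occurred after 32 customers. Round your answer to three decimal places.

Needing more than 32 customers ⇔ fewer than 2 successes in the first 32. With X ~ Binomial(32, 0.07), P(Y > 32) = P(X ≤ 1).
  k=0: C(32,0)·0.07^0·0.93^32 = 0.09805
  k=1: C(32,1)·0.07^1·0.93^31 = 0.23617
P(X ≤ 1) = 0.33422

0.334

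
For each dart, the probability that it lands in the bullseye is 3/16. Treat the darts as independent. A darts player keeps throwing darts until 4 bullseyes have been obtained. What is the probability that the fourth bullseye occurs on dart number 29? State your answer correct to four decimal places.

Y = trial on which the fourth success occurs; negative binomial, r=4, p=0.1875.
P(Y=29) = C(28,3) · p^4 · (1−p)^25
= 3276 · 0.001236 · 0.0055665 = 0.022539

0.0225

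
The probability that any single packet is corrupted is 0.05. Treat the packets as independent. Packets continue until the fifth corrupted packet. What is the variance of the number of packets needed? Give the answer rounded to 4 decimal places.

Y = total packets until the fifth success; negative binomial with r=5, p=0.05.
Var(Y) = r(1−p)/p² = 5·0.95 / 0.05² = 1900.000000

1900.0000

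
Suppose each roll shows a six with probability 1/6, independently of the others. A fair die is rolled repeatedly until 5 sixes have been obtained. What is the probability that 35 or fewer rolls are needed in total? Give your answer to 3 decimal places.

0.716

Finishing within 35 rolls ⇔ at least 5 successes in the first 35. With X ~ Binomial(35, 0.166667), P(Y ≤ 35) = 1 − P(X ≤ 4).
  k=0: C(35,0)·0.166667^0·0.833333^35 = 0.00169
  k=1: C(35,1)·0.166667^1·0.833333^34 = 0.01185
  k=2: C(35,2)·0.166667^2·0.833333^33 = 0.04029
  k=3: C(35,3)·0.166667^3·0.833333^32 = 0.08865
  k=4: C(35,4)·0.166667^4·0.833333^31 = 0.14183
1 − 0.28432 = 0.71568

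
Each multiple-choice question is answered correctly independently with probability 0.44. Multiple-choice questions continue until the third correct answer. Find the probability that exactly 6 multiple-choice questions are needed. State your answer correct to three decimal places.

Y = trial on which the third success occurs; negative binomial, r=3, p=0.44.
P(Y=6) = C(5,2) · p^3 · (1−p)^3
= 10 · 0.085184 · 0.17562 = 0.14960

0.150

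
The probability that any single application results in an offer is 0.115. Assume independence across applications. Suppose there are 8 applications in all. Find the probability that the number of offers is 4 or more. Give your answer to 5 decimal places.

X ~ Binomial(8, 0.115); P(X ≥ 4) = Σ C(8,k) p^k (1−p)^(8−k) over k:
  k=4: C(8,4)·0.115^4·0.885^4 = 0.0075104
  k=5: C(8,5)·0.115^5·0.885^3 = 0.0007807
  k=6: C(8,6)·0.115^6·0.885^2 = 0.0000507
  k=7: C(8,7)·0.115^7·0.885^1 = 0.0000019
  k=8: C(8,8)·0.115^8·0.885^0 = 0.0000000
Total = 0.0083438

0.00834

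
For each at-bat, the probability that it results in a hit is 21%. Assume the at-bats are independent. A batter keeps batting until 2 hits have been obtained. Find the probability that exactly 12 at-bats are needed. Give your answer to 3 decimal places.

Y = trial on which the second success occurs; negative binomial, r=2, p=0.21.
P(Y=12) = C(11,1) · p^2 · (1−p)^10
= 11 · 0.0441 · 0.094683 = 0.04593

0.046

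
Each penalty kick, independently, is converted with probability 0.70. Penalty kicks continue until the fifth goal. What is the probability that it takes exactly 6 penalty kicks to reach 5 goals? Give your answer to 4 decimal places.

Y = trial on which the fifth success occurs; negative binomial, r=5, p=0.70.
P(Y=6) = C(5,4) · p^5 · (1−p)^1
= 5 · 0.16807 · 0.3 = 0.252105

0.2521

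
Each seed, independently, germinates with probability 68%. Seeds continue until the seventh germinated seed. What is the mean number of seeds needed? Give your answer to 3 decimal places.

10.294

Y = total seeds until the seventh success; negative binomial with r=7, p=0.68.
E[Y] = r / p = 7 / 0.68 = 10.29412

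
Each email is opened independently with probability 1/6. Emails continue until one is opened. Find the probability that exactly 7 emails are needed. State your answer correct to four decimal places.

0.0558

Geometric (trials to first success), p = 0.166667.
P(Y = 7) = (1−p)^6 · p = 0.3349 · 0.166667 = 0.055816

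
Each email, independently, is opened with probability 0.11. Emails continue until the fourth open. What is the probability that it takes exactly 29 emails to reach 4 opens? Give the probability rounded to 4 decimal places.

Y = trial on which the fourth success occurs; negative binomial, r=4, p=0.11.
P(Y=29) = C(28,3) · p^4 · (1−p)^25
= 3276 · 0.00014641 · 0.054294 = 0.026041

0.0260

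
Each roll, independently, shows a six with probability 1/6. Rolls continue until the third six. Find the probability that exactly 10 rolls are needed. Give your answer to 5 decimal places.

Y = trial on which the third success occurs; negative binomial, r=3, p=0.166667.
P(Y=10) = C(9,2) · p^3 · (1−p)^7
= 36 · 0.0046296 · 0.27908 = 0.0465136

0.04651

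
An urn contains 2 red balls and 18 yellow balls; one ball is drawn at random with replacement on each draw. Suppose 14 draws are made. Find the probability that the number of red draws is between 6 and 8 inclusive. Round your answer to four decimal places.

0.0015

X ~ Binomial(14, 0.10); P(6 ≤ X ≤ 8) = Σ C(14,k) p^k (1−p)^(14−k) over k:
  k=6: C(14,6)·0.10^6·0.90^8 = 0.001293
  k=7: C(14,7)·0.10^7·0.90^7 = 0.000164
  k=8: C(14,8)·0.10^8·0.90^6 = 0.000016
Total = 0.001473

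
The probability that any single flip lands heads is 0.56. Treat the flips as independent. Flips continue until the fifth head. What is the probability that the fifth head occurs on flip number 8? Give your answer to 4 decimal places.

0.1642

Y = trial on which the fifth success occurs; negative binomial, r=5, p=0.56.
P(Y=8) = C(7,4) · p^5 · (1−p)^3
= 35 · 0.055073 · 0.085184 = 0.164197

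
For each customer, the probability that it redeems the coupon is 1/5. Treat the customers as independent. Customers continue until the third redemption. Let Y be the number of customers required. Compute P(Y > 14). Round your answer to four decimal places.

0.4481

Needing more than 14 customers ⇔ fewer than 3 successes in the first 14. With X ~ Binomial(14, 0.20), P(Y > 14) = P(X ≤ 2).
  k=0: C(14,0)·0.20^0·0.80^14 = 0.043980
  k=1: C(14,1)·0.20^1·0.80^13 = 0.153932
  k=2: C(14,2)·0.20^2·0.80^12 = 0.250139
P(X ≤ 2) = 0.448051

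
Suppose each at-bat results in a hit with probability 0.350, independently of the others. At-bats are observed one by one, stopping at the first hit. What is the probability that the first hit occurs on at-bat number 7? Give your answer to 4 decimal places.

0.0264

Geometric (trials to first success), p = 0.35.
P(Y = 7) = (1−p)^6 · p = 0.075419 · 0.35 = 0.026397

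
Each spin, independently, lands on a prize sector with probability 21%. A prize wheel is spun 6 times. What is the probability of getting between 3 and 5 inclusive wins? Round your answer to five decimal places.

X ~ Binomial(6, 0.21); P(3 ≤ X ≤ 5) = Σ C(6,k) p^k (1−p)^(6−k) over k:
  k=3: C(6,3)·0.21^3·0.79^3 = 0.0913207
  k=4: C(6,4)·0.21^4·0.79^2 = 0.0182063
  k=5: C(6,5)·0.21^5·0.79^1 = 0.0019359
Total = 0.1114629

0.11146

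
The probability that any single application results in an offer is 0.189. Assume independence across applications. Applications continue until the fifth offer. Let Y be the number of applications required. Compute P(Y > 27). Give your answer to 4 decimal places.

Needing more than 27 applications ⇔ fewer than 5 successes in the first 27. With X ~ Binomial(27, 0.189), P(Y > 27) = P(X ≤ 4).
  k=0: C(27,0)·0.189^0·0.811^27 = 0.003496
  k=1: C(27,1)·0.189^1·0.811^26 = 0.021997
  k=2: C(27,2)·0.189^2·0.811^25 = 0.066643
  k=3: C(27,3)·0.189^3·0.811^24 = 0.129423
  k=4: C(27,4)·0.189^4·0.811^23 = 0.180969
P(X ≤ 4) = 0.402528

0.4025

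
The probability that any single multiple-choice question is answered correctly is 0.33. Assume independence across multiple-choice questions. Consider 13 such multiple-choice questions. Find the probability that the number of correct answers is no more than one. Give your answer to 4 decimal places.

0.0406

X ~ Binomial(13, 0.33); P(X ≤ 1) = Σ C(13,k) p^k (1−p)^(13−k) over k:
  k=0: C(13,0)·0.33^0·0.67^13 = 0.005482
  k=1: C(13,1)·0.33^1·0.67^12 = 0.035104
Total = 0.040586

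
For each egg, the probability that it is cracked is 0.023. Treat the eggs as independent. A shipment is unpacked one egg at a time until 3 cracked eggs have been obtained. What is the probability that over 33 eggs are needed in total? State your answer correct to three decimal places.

Needing more than 33 eggs ⇔ fewer than 3 successes in the first 33. With X ~ Binomial(33, 0.023), P(Y > 33) = P(X ≤ 2).
  k=0: C(33,0)·0.023^0·0.977^33 = 0.46400
  k=1: C(33,1)·0.023^1·0.977^32 = 0.36047
  k=2: C(33,2)·0.023^2·0.977^31 = 0.13578
P(X ≤ 2) = 0.96025

0.960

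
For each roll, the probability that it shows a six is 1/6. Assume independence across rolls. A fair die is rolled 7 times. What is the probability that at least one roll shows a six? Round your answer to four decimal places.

P(at least one) = 1 − P(none) = 1 − (1 − 0.166667)^7
= 1 − 0.279082 = 0.720918

0.7209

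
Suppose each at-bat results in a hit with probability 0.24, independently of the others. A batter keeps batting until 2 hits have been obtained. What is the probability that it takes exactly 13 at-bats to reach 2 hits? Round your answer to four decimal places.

0.0338

Y = trial on which the second success occurs; negative binomial, r=2, p=0.24.
P(Y=13) = C(12,1) · p^2 · (1−p)^11
= 12 · 0.0576 · 0.04886 = 0.033772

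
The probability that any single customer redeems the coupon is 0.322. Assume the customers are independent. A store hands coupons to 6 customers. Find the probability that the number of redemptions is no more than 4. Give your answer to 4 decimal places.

0.9848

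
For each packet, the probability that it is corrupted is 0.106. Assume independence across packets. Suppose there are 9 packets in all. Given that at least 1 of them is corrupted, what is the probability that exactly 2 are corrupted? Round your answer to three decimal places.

0.291

X ~ Binomial(9, 0.106). Want P(X=2 | X≥1) = P(X=2) / P(X≥1).
P(X=2) = C(9,2)·0.106^2·0.894^7 = 0.18462
P(X≥1) = 1 − 0.36479 = 0.63521
Ratio = 0.18462 / 0.63521 = 0.29064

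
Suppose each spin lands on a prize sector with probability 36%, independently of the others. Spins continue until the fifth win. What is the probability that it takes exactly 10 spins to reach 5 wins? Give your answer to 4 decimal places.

0.0818

Y = trial on which the fifth success occurs; negative binomial, r=5, p=0.36.
P(Y=10) = C(9,4) · p^5 · (1−p)^5
= 126 · 0.0060466 · 0.10737 = 0.081806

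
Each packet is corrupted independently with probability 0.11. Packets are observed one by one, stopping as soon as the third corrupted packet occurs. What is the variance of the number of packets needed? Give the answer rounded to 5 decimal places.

220.66116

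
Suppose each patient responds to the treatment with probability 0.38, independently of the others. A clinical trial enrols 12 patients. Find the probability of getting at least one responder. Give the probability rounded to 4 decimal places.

0.9968

P(at least one) = 1 − P(none) = 1 − (1 − 0.38)^12
= 1 − 0.003226 = 0.996774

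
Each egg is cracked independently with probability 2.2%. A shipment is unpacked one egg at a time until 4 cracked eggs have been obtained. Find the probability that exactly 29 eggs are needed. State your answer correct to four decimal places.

0.0004

Y = trial on which the fourth success occurs; negative binomial, r=4, p=0.022.
P(Y=29) = C(28,3) · p^4 · (1−p)^25
= 3276 · 2.3426e-07 · 0.57342 = 0.000440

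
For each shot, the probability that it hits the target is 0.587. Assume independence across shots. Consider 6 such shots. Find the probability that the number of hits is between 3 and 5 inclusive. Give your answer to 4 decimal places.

0.7614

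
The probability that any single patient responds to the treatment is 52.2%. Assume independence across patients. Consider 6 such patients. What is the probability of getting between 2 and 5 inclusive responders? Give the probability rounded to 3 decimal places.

0.890

X ~ Binomial(6, 0.522); P(2 ≤ X ≤ 5) = Σ C(6,k) p^k (1−p)^(6−k) over k:
  k=2: C(6,2)·0.522^2·0.478^4 = 0.21338
  k=3: C(6,3)·0.522^3·0.478^3 = 0.31069
  k=4: C(6,4)·0.522^4·0.478^2 = 0.25447
  k=5: C(6,5)·0.522^5·0.478^1 = 0.11116
Total = 0.88968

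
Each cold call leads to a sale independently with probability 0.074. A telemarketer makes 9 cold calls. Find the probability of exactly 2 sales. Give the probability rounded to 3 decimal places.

X ~ Binomial(n=9, p=0.074).
P(X=2) = C(9,2) · p^2 · (1−p)^7
= 36 · 0.005476 · 0.58382 = 0.11509

0.115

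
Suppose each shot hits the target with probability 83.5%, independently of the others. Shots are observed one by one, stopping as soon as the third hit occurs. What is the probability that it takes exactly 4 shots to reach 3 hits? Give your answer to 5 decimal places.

Y = trial on which the third success occurs; negative binomial, r=3, p=0.835.
P(Y=4) = C(3,2) · p^3 · (1−p)^1
= 3 · 0.58218 · 0.165 = 0.2881805

0.28818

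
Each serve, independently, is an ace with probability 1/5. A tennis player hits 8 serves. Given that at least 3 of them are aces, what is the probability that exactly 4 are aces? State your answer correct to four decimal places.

0.2259

X ~ Binomial(8, 0.20). Want P(X=4 | X≥3) = P(X=4) / P(X≥3).
P(X=4) = C(8,4)·0.20^4·0.80^4 = 0.045875
P(X≥3) = 1 − 0.167772 − 0.335544 − 0.293601 = 0.203082
Ratio = 0.045875 / 0.203082 = 0.225895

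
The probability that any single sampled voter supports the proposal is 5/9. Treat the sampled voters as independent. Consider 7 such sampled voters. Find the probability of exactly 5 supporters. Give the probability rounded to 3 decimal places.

0.220

X ~ Binomial(n=7, p=0.555556).
P(X=5) = C(7,5) · p^5 · (1−p)^2
= 21 · 0.052922 · 0.19753 = 0.21953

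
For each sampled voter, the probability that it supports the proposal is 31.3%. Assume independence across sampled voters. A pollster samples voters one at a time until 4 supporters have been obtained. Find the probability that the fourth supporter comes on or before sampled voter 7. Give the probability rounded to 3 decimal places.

0.144

Finishing within 7 sampled voters ⇔ at least 4 successes in the first 7. With X ~ Binomial(7, 0.313), P(Y ≤ 7) = 1 − P(X ≤ 3).
  k=0: C(7,0)·0.313^0·0.687^7 = 0.07223
  k=1: C(7,1)·0.313^1·0.687^6 = 0.23035
  k=2: C(7,2)·0.313^2·0.687^5 = 0.31484
  k=3: C(7,3)·0.313^3·0.687^4 = 0.23907
1 − 0.85649 = 0.14351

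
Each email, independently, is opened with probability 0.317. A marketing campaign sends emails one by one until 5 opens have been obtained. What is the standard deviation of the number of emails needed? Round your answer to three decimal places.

5.830

Y = total emails until the fifth success; negative binomial with r=5, p=0.317.
SD(Y) = √[r(1−p)/p²] = √(33.98382) = 5.82956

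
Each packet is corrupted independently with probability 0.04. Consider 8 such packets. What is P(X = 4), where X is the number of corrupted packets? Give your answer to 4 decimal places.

0.0002

X ~ Binomial(n=8, p=0.04).
P(X=4) = C(8,4) · p^4 · (1−p)^4
= 70 · 2.56e-06 · 0.84935 = 0.000152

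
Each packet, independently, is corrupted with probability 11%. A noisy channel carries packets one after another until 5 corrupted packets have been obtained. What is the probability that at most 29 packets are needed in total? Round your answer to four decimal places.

0.2088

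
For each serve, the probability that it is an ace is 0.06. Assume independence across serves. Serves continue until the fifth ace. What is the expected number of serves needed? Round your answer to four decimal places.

Y = total serves until the fifth success; negative binomial with r=5, p=0.06.
E[Y] = r / p = 5 / 0.06 = 83.333333

83.3333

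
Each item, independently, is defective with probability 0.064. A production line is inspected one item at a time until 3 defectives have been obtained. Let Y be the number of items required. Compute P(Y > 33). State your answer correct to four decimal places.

0.6455

Needing more than 33 items ⇔ fewer than 3 successes in the first 33. With X ~ Binomial(33, 0.064), P(Y > 33) = P(X ≤ 2).
  k=0: C(33,0)·0.064^0·0.936^33 = 0.112746
  k=1: C(33,1)·0.064^1·0.936^32 = 0.254402
  k=2: C(33,2)·0.064^2·0.936^31 = 0.278320
P(X ≤ 2) = 0.645469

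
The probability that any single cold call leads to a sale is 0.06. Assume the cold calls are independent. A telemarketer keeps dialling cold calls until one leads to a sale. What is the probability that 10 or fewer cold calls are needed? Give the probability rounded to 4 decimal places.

Y = number of cold calls to the first success; geometric, p = 0.06.
P(Y ≤ 10) = 1 − (1−p)^10 = 1 − 0.538615 = 0.461385

0.4614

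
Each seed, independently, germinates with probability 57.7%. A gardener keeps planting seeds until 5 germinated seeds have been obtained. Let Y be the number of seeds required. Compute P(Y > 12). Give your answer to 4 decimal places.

Needing more than 12 seeds ⇔ fewer than 5 successes in the first 12. With X ~ Binomial(12, 0.577), P(Y > 12) = P(X ≤ 4).
  k=0: C(12,0)·0.577^0·0.423^12 = 0.000033
  k=1: C(12,1)·0.577^1·0.423^11 = 0.000537
  k=2: C(12,2)·0.577^2·0.423^10 = 0.004030
  k=3: C(12,3)·0.577^3·0.423^9 = 0.018324
  k=4: C(12,4)·0.577^4·0.423^8 = 0.056238
P(X ≤ 4) = 0.079162

0.0792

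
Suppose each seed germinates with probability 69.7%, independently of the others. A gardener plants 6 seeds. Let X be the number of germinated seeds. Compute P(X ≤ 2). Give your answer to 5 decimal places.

0.07288

X ~ Binomial(6, 0.697); P(X ≤ 2) = Σ C(6,k) p^k (1−p)^(6−k) over k:
  k=0: C(6,0)·0.697^0·0.303^6 = 0.0007738
  k=1: C(6,1)·0.697^1·0.303^5 = 0.0106806
  k=2: C(6,2)·0.697^2·0.303^4 = 0.0614225
Total = 0.0728770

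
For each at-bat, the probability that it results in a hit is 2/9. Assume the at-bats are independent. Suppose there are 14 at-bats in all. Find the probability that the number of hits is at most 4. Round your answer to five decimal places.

0.81792

X ~ Binomial(14, 0.222222); P(X ≤ 4) = Σ C(14,k) p^k (1−p)^(14−k) over k:
  k=0: C(14,0)·0.222222^0·0.777778^14 = 0.0296468
  k=1: C(14,1)·0.222222^1·0.777778^13 = 0.1185871
  k=2: C(14,2)·0.222222^2·0.777778^12 = 0.2202332
  k=3: C(14,3)·0.222222^3·0.777778^11 = 0.2516951
  k=4: C(14,4)·0.222222^4·0.777778^10 = 0.1977604
Total = 0.8179225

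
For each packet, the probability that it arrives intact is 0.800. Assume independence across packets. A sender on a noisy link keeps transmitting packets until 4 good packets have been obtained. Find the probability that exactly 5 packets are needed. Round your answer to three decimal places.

0.328

Y = trial on which the fourth success occurs; negative binomial, r=4, p=0.80.
P(Y=5) = C(4,3) · p^4 · (1−p)^1
= 4 · 0.4096 · 0.2 = 0.32768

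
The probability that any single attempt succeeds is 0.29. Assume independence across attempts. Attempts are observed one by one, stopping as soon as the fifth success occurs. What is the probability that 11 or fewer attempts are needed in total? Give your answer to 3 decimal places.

Finishing within 11 attempts ⇔ at least 5 successes in the first 11. With X ~ Binomial(11, 0.29), P(Y ≤ 11) = 1 − P(X ≤ 4).
  k=0: C(11,0)·0.29^0·0.71^11 = 0.02311
  k=1: C(11,1)·0.29^1·0.71^10 = 0.10384
  k=2: C(11,2)·0.29^2·0.71^9 = 0.21207
  k=3: C(11,3)·0.29^3·0.71^8 = 0.25986
  k=4: C(11,4)·0.29^4·0.71^7 = 0.21228
1 − 0.81117 = 0.18883

0.189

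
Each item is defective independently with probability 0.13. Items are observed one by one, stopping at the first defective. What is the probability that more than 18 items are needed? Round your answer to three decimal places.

0.082

Y = number of items to the first success; geometric, p = 0.13.
P(Y > 18) = P(first 18 all fail) = (1−p)^18 = 0.08154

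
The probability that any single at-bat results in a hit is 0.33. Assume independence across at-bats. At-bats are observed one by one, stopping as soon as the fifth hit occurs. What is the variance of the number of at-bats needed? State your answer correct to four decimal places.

Y = total at-bats until the fifth success; negative binomial with r=5, p=0.33.
Var(Y) = r(1−p)/p² = 5·0.67 / 0.33² = 30.762167

30.7622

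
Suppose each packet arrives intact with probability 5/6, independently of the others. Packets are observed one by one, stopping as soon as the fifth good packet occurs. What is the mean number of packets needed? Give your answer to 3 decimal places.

6.000

Y = total packets until the fifth success; negative binomial with r=5, p=0.833333.
E[Y] = r / p = 5 / 0.833333 = 6.00000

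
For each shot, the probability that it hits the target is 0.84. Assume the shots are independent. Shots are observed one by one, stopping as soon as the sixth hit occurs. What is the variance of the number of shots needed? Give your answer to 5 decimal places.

Y = total shots until the sixth success; negative binomial with r=6, p=0.84.
Var(Y) = r(1−p)/p² = 6·0.16 / 0.84² = 1.3605442

1.36054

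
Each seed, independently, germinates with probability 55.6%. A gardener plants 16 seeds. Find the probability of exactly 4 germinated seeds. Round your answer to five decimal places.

X ~ Binomial(n=16, p=0.556).
P(X=4) = C(16,4) · p^4 · (1−p)^12
= 1820 · 0.095565 · 5.8694e-05 = 0.0102086

0.01021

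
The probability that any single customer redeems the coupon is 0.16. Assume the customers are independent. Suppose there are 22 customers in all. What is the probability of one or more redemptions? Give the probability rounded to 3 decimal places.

0.978

P(at least one) = 1 − P(none) = 1 − (1 − 0.16)^22
= 1 − 0.02158 = 0.97842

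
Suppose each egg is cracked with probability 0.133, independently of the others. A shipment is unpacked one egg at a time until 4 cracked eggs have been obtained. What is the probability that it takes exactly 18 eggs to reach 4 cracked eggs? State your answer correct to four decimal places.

0.0289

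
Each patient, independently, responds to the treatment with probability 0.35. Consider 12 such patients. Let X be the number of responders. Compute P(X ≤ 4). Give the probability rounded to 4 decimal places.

X ~ Binomial(12, 0.35); P(X ≤ 4) = Σ C(12,k) p^k (1−p)^(12−k) over k:
  k=0: C(12,0)·0.35^0·0.65^12 = 0.005688
  k=1: C(12,1)·0.35^1·0.65^11 = 0.036753
  k=2: C(12,2)·0.35^2·0.65^10 = 0.108846
  k=3: C(12,3)·0.35^3·0.65^9 = 0.195365
  k=4: C(12,4)·0.35^4·0.65^8 = 0.236692
Total = 0.583345

0.5833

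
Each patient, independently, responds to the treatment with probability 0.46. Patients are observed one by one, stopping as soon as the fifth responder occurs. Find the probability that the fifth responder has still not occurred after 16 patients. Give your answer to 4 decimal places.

0.0735

Needing more than 16 patients ⇔ fewer than 5 successes in the first 16. With X ~ Binomial(16, 0.46), P(Y > 16) = P(X ≤ 4).
  k=0: C(16,0)·0.46^0·0.54^16 = 0.000052
  k=1: C(16,1)·0.46^1·0.54^15 = 0.000712
  k=2: C(16,2)·0.46^2·0.54^14 = 0.004552
  k=3: C(16,3)·0.46^3·0.54^13 = 0.018096
  k=4: C(16,4)·0.46^4·0.54^12 = 0.050099
P(X ≤ 4) = 0.073512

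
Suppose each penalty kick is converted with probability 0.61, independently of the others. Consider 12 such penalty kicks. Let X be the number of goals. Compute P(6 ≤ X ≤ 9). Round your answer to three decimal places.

0.764

X ~ Binomial(12, 0.61); P(6 ≤ X ≤ 9) = Σ C(12,k) p^k (1−p)^(12−k) over k:
  k=6: C(12,6)·0.61^6·0.39^6 = 0.16751
  k=7: C(12,7)·0.61^7·0.39^5 = 0.22457
  k=8: C(12,8)·0.61^8·0.39^4 = 0.21953
  k=9: C(12,9)·0.61^9·0.39^3 = 0.15261
Total = 0.76423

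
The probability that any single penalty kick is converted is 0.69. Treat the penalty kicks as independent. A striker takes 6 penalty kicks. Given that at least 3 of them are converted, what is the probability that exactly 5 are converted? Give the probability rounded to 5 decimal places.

0.31576

X ~ Binomial(6, 0.69). Want P(X=5 | X≥3) = P(X=5) / P(X≥3).
P(X=5) = C(6,5)·0.69^5·0.31^1 = 0.2909098
P(X≥3) = 1 − 0.0008875 − 0.0118525 − 0.0659533 = 0.9213068
Ratio = 0.2909098 / 0.9213068 = 0.3157578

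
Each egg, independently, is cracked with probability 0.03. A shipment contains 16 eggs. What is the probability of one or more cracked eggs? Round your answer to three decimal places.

0.386

P(at least one) = 1 − P(none) = 1 − (1 − 0.03)^16
= 1 − 0.61425 = 0.38575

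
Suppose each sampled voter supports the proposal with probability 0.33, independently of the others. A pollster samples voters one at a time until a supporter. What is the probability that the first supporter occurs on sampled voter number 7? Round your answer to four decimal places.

0.0299

Geometric (trials to first success), p = 0.33.
P(Y = 7) = (1−p)^6 · p = 0.090458 · 0.33 = 0.029851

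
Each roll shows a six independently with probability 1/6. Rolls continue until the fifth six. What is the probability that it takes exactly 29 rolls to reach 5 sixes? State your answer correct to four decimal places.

0.0331

Y = trial on which the fifth success occurs; negative binomial, r=5, p=0.166667.
P(Y=29) = C(28,4) · p^5 · (1−p)^24
= 20475 · 0.0001286 · 0.012579 = 0.033122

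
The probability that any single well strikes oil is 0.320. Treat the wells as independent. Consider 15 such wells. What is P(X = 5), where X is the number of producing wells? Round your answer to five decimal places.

X ~ Binomial(n=15, p=0.32).
P(X=5) = C(15,5) · p^5 · (1−p)^10
= 3003 · 0.0033554 · 0.021139 = 0.2130072

0.21301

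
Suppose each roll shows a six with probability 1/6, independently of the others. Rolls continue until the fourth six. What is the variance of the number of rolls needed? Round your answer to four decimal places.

120.0000

Y = total rolls until the fourth success; negative binomial with r=4, p=0.166667.
Var(Y) = r(1−p)/p² = 4·0.833333 / 0.166667² = 120.000000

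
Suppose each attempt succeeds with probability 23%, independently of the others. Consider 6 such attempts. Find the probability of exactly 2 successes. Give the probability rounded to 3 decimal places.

0.279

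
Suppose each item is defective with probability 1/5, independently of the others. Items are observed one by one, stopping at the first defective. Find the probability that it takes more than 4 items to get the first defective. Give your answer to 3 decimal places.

0.410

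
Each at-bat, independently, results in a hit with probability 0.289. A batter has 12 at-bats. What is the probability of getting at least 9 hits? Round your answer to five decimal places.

0.00126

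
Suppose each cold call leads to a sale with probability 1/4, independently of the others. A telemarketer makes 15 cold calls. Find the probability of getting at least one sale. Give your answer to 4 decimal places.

0.9866

P(at least one) = 1 − P(none) = 1 − (1 − 0.25)^15
= 1 − 0.013363 = 0.986637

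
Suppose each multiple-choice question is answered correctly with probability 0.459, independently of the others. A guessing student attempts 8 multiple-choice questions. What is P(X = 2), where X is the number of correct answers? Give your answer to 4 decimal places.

0.1479

X ~ Binomial(n=8, p=0.459).
P(X=2) = C(8,2) · p^2 · (1−p)^6
= 28 · 0.21068 · 0.025072 = 0.147900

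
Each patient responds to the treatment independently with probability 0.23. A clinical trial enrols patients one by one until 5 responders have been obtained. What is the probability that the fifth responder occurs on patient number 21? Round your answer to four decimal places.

0.0476

Y = trial on which the fifth success occurs; negative binomial, r=5, p=0.23.
P(Y=21) = C(20,4) · p^5 · (1−p)^16
= 4845 · 0.00064363 · 0.01527 = 0.047619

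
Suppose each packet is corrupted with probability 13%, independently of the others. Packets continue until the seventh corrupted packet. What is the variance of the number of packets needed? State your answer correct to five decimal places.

Y = total packets until the seventh success; negative binomial with r=7, p=0.13.
Var(Y) = r(1−p)/p² = 7·0.87 / 0.13² = 360.3550296

360.35503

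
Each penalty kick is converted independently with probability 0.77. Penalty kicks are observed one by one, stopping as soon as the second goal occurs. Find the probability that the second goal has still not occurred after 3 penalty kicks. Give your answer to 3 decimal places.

0.134

Needing more than 3 penalty kicks ⇔ fewer than 2 successes in the first 3. With X ~ Binomial(3, 0.77), P(Y > 3) = P(X ≤ 1).
  k=0: C(3,0)·0.77^0·0.23^3 = 0.01217
  k=1: C(3,1)·0.77^1·0.23^2 = 0.12220
P(X ≤ 1) = 0.13437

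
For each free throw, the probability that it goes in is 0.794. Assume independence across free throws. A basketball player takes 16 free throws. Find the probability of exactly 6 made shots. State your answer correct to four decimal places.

X ~ Binomial(n=16, p=0.794).
P(X=6) = C(16,6) · p^6 · (1−p)^10
= 8008 · 0.25057 · 1.3762e-07 = 0.000276

0.0003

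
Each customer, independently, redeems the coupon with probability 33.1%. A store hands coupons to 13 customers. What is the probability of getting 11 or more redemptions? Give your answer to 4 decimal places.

0.0002

X ~ Binomial(13, 0.331); P(X ≥ 11) = Σ C(13,k) p^k (1−p)^(13−k) over k:
  k=11: C(13,11)·0.331^11·0.669^2 = 0.000182
  k=12: C(13,12)·0.331^12·0.669^1 = 0.000015
  k=13: C(13,13)·0.331^13·0.669^0 = 0.000001
Total = 0.000198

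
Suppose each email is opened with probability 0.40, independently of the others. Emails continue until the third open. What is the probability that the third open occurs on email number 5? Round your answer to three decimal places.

0.138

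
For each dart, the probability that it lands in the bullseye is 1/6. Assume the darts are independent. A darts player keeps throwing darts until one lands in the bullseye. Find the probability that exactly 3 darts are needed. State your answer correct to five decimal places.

0.11574

Geometric (trials to first success), p = 0.166667.
P(Y = 3) = (1−p)^2 · p = 0.69444 · 0.166667 = 0.1157407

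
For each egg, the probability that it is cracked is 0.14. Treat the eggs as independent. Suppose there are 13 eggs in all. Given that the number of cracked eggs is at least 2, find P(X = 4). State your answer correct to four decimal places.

X ~ Binomial(13, 0.14). Want P(X=4 | X≥2) = P(X=4) / P(X≥2).
P(X=4) = C(13,4)·0.14^4·0.86^9 = 0.070681
P(X≥2) = 1 − 0.140760 − 0.297888 = 0.561352
Ratio = 0.070681 / 0.561352 = 0.125913

0.1259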